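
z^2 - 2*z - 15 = (z - 5)*(z + 3)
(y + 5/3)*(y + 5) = y^2 + 20*y/3 + 25/3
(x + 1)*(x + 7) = x^2 + 8*x + 7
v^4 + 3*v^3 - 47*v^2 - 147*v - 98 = (v - 7)*(v + 1)*(v + 2)*(v + 7)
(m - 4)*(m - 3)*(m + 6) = m^3 - m^2 - 30*m + 72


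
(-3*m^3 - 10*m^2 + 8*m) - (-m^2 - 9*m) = -3*m^3 - 9*m^2 + 17*m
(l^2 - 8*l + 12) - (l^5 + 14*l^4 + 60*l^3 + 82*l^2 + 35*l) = -l^5 - 14*l^4 - 60*l^3 - 81*l^2 - 43*l + 12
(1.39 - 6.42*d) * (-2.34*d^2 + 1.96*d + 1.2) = 15.0228*d^3 - 15.8358*d^2 - 4.9796*d + 1.668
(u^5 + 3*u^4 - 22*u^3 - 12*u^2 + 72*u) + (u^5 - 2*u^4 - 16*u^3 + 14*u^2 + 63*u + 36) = 2*u^5 + u^4 - 38*u^3 + 2*u^2 + 135*u + 36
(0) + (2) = 2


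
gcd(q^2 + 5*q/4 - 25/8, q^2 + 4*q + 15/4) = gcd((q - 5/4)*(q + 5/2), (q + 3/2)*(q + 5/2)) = q + 5/2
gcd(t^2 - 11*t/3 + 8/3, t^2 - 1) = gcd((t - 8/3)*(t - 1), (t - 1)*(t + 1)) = t - 1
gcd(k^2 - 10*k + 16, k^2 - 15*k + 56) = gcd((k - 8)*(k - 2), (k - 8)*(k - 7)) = k - 8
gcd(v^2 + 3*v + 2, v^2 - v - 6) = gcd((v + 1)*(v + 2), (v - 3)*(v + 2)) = v + 2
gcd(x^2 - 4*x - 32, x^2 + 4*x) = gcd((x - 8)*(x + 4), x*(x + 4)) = x + 4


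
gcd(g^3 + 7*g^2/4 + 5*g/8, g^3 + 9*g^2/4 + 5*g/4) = g^2 + 5*g/4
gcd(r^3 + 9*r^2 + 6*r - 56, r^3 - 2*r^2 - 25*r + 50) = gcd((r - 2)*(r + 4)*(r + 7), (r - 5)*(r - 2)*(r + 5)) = r - 2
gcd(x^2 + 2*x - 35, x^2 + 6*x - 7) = x + 7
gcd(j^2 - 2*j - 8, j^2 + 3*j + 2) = j + 2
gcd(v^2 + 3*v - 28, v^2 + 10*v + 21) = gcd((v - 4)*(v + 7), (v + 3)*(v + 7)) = v + 7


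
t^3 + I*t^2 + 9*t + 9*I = (t - 3*I)*(t + I)*(t + 3*I)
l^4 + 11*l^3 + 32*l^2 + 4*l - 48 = (l - 1)*(l + 2)*(l + 4)*(l + 6)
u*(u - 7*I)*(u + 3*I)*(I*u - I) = I*u^4 + 4*u^3 - I*u^3 - 4*u^2 + 21*I*u^2 - 21*I*u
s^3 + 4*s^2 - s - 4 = (s - 1)*(s + 1)*(s + 4)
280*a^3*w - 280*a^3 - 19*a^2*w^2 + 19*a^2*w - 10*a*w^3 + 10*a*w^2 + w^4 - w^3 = (-8*a + w)*(-7*a + w)*(5*a + w)*(w - 1)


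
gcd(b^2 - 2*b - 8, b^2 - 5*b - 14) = b + 2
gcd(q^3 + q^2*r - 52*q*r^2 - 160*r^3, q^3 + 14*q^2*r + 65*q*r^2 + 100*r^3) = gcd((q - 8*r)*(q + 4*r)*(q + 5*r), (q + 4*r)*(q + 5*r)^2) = q^2 + 9*q*r + 20*r^2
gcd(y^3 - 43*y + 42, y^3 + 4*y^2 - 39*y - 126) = y^2 + y - 42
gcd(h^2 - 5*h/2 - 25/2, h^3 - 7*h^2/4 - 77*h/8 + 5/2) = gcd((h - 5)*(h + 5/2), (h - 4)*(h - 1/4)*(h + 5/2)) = h + 5/2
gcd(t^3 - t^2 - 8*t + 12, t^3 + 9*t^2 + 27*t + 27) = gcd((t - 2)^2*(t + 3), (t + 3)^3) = t + 3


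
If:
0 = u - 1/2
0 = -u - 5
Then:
No Solution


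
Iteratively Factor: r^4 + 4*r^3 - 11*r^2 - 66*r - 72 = (r + 2)*(r^3 + 2*r^2 - 15*r - 36) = (r + 2)*(r + 3)*(r^2 - r - 12) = (r + 2)*(r + 3)^2*(r - 4)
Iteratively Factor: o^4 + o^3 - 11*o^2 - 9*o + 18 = (o + 3)*(o^3 - 2*o^2 - 5*o + 6) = (o - 1)*(o + 3)*(o^2 - o - 6) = (o - 3)*(o - 1)*(o + 3)*(o + 2)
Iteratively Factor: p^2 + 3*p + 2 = (p + 1)*(p + 2)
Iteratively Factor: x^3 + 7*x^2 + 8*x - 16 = (x - 1)*(x^2 + 8*x + 16) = (x - 1)*(x + 4)*(x + 4)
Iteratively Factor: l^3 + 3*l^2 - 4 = (l + 2)*(l^2 + l - 2) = (l + 2)^2*(l - 1)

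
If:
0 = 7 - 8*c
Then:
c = 7/8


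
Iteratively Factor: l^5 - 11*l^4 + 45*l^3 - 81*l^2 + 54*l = (l - 3)*(l^4 - 8*l^3 + 21*l^2 - 18*l) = (l - 3)^2*(l^3 - 5*l^2 + 6*l) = (l - 3)^2*(l - 2)*(l^2 - 3*l) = l*(l - 3)^2*(l - 2)*(l - 3)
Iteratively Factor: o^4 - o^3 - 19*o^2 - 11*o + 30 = (o - 1)*(o^3 - 19*o - 30) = (o - 5)*(o - 1)*(o^2 + 5*o + 6) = (o - 5)*(o - 1)*(o + 2)*(o + 3)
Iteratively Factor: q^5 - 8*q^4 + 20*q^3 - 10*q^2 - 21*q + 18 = (q - 1)*(q^4 - 7*q^3 + 13*q^2 + 3*q - 18) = (q - 2)*(q - 1)*(q^3 - 5*q^2 + 3*q + 9) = (q - 3)*(q - 2)*(q - 1)*(q^2 - 2*q - 3) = (q - 3)*(q - 2)*(q - 1)*(q + 1)*(q - 3)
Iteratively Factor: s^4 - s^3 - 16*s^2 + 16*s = (s - 1)*(s^3 - 16*s) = s*(s - 1)*(s^2 - 16) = s*(s - 1)*(s + 4)*(s - 4)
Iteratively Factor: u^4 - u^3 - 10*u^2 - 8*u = (u + 1)*(u^3 - 2*u^2 - 8*u) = (u - 4)*(u + 1)*(u^2 + 2*u) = (u - 4)*(u + 1)*(u + 2)*(u)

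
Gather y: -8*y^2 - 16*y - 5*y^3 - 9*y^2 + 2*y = -5*y^3 - 17*y^2 - 14*y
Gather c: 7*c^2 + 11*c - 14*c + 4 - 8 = 7*c^2 - 3*c - 4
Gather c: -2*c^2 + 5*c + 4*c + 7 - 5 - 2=-2*c^2 + 9*c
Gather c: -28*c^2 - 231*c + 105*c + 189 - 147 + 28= -28*c^2 - 126*c + 70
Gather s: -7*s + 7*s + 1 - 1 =0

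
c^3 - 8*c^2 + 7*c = c*(c - 7)*(c - 1)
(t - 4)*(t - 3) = t^2 - 7*t + 12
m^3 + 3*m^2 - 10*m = m*(m - 2)*(m + 5)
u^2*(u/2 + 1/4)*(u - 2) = u^4/2 - 3*u^3/4 - u^2/2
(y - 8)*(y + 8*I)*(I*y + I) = I*y^3 - 8*y^2 - 7*I*y^2 + 56*y - 8*I*y + 64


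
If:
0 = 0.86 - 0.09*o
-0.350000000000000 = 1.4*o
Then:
No Solution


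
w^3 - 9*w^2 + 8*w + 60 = (w - 6)*(w - 5)*(w + 2)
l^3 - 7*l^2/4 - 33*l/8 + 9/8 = (l - 3)*(l - 1/4)*(l + 3/2)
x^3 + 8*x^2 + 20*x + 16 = (x + 2)^2*(x + 4)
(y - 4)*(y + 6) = y^2 + 2*y - 24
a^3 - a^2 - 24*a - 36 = (a - 6)*(a + 2)*(a + 3)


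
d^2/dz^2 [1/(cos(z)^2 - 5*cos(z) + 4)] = (-4*sin(z)^4 + 11*sin(z)^2 - 155*cos(z)/4 + 15*cos(3*z)/4 + 35)/((cos(z) - 4)^3*(cos(z) - 1)^3)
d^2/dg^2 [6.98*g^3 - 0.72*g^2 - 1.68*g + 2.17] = 41.88*g - 1.44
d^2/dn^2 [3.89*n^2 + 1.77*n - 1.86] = 7.78000000000000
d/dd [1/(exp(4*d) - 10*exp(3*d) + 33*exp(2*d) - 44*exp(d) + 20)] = (-4*exp(3*d) + 30*exp(2*d) - 66*exp(d) + 44)*exp(d)/(exp(4*d) - 10*exp(3*d) + 33*exp(2*d) - 44*exp(d) + 20)^2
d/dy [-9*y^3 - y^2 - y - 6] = -27*y^2 - 2*y - 1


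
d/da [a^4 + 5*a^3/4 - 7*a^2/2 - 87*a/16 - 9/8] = 4*a^3 + 15*a^2/4 - 7*a - 87/16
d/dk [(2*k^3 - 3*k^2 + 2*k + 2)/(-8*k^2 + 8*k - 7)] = 2*(-8*k^4 + 16*k^3 - 25*k^2 + 37*k - 15)/(64*k^4 - 128*k^3 + 176*k^2 - 112*k + 49)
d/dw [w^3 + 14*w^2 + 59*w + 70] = 3*w^2 + 28*w + 59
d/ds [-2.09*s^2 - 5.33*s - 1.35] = -4.18*s - 5.33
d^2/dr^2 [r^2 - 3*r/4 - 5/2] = 2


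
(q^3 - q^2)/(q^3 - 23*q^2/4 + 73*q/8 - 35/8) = 8*q^2/(8*q^2 - 38*q + 35)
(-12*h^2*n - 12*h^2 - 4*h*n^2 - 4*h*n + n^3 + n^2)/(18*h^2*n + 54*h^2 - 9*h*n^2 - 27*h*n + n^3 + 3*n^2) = (-2*h*n - 2*h - n^2 - n)/(3*h*n + 9*h - n^2 - 3*n)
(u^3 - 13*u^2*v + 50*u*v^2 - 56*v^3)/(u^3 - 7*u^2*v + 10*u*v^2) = (u^2 - 11*u*v + 28*v^2)/(u*(u - 5*v))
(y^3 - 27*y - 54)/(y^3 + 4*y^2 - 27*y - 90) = (y^2 - 3*y - 18)/(y^2 + y - 30)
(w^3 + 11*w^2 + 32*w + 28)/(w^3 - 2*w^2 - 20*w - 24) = (w + 7)/(w - 6)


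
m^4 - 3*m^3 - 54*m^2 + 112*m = m*(m - 8)*(m - 2)*(m + 7)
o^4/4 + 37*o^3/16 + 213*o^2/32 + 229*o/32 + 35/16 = (o/4 + 1/2)*(o + 1/2)*(o + 7/4)*(o + 5)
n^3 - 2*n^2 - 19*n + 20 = (n - 5)*(n - 1)*(n + 4)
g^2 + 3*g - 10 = (g - 2)*(g + 5)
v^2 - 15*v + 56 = (v - 8)*(v - 7)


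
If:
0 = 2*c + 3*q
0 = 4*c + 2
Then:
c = -1/2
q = 1/3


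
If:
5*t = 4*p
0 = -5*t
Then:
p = 0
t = 0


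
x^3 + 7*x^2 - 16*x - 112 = (x - 4)*(x + 4)*(x + 7)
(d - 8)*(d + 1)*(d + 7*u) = d^3 + 7*d^2*u - 7*d^2 - 49*d*u - 8*d - 56*u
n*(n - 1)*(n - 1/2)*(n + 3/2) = n^4 - 7*n^2/4 + 3*n/4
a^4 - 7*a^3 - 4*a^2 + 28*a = a*(a - 7)*(a - 2)*(a + 2)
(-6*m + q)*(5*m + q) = -30*m^2 - m*q + q^2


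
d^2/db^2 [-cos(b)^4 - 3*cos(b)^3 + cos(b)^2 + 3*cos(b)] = -3*cos(b)/4 + 4*cos(2*b)^2 + 27*cos(3*b)/4 - 2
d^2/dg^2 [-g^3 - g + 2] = -6*g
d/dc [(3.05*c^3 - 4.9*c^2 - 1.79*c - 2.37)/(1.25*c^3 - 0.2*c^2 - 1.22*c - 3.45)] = (-1.77635683940025e-15*c^5 + 5.515*c^4 - 2.967*c^3 - 17.06*c^2 + 32.862*c + 3.2841)/(1.5625*c^6 - 0.5*c^5 - 3.01*c^4 - 8.137*c^3 + 2.8684*c^2 + 8.418*c + 11.9025)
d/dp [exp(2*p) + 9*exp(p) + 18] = (2*exp(p) + 9)*exp(p)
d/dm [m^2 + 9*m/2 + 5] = 2*m + 9/2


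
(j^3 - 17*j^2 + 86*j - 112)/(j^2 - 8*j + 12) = (j^2 - 15*j + 56)/(j - 6)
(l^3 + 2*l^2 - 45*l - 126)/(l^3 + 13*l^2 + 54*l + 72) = (l - 7)/(l + 4)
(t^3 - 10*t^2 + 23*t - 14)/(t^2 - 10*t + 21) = (t^2 - 3*t + 2)/(t - 3)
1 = 1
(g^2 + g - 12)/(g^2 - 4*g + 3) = (g + 4)/(g - 1)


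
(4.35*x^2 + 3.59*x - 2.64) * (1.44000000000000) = 6.264*x^2 + 5.1696*x - 3.8016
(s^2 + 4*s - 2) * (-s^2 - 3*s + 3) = -s^4 - 7*s^3 - 7*s^2 + 18*s - 6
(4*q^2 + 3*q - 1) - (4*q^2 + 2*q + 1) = q - 2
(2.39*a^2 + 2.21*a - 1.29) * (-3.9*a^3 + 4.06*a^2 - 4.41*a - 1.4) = -9.321*a^5 + 1.0844*a^4 + 3.4637*a^3 - 18.3295*a^2 + 2.5949*a + 1.806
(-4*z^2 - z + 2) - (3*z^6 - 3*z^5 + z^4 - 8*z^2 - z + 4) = -3*z^6 + 3*z^5 - z^4 + 4*z^2 - 2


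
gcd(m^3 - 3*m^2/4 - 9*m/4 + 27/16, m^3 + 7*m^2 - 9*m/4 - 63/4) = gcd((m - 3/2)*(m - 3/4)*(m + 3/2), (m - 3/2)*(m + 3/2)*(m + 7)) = m^2 - 9/4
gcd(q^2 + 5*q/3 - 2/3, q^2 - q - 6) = q + 2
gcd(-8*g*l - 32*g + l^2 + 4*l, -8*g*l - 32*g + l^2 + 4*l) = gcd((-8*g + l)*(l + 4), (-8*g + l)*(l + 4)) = 8*g*l + 32*g - l^2 - 4*l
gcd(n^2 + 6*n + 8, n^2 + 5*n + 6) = n + 2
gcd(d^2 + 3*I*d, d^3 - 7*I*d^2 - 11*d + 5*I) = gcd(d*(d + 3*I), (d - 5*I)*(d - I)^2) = 1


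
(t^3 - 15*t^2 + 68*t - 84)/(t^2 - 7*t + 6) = (t^2 - 9*t + 14)/(t - 1)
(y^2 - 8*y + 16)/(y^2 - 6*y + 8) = (y - 4)/(y - 2)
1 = 1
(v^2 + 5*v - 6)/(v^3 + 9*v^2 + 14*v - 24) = 1/(v + 4)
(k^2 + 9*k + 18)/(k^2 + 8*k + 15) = (k + 6)/(k + 5)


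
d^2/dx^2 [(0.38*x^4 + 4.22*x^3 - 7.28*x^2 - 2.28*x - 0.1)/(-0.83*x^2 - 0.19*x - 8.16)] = (-0.523564*x^6 - 0.359556000000001*x^5 - 15.524292*x^4 + 48.276588*x^3 - 638.309028*x^2 - 1778.504676*x + 961.069172)/(0.571787*x^6 + 0.392673*x^5 + 16.954161*x^4 + 7.727851*x^3 + 166.681872*x^2 + 37.953792*x + 543.338496)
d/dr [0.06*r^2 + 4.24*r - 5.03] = 0.12*r + 4.24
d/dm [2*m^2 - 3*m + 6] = 4*m - 3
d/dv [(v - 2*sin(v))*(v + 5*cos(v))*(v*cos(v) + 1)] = -(v - 2*sin(v))*(v + 5*cos(v))*(v*sin(v) - cos(v)) - (v - 2*sin(v))*(v*cos(v) + 1)*(5*sin(v) - 1) - (v + 5*cos(v))*(v*cos(v) + 1)*(2*cos(v) - 1)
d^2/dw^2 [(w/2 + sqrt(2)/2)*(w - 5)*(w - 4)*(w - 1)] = 6*w^2 - 30*w + 3*sqrt(2)*w - 10*sqrt(2) + 29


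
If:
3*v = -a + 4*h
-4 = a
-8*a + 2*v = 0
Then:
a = -4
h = -13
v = -16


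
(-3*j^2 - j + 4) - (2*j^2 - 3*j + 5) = -5*j^2 + 2*j - 1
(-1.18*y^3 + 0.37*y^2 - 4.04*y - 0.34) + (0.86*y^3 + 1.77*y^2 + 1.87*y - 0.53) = -0.32*y^3 + 2.14*y^2 - 2.17*y - 0.87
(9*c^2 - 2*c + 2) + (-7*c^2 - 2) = 2*c^2 - 2*c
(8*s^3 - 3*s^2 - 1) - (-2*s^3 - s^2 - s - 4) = 10*s^3 - 2*s^2 + s + 3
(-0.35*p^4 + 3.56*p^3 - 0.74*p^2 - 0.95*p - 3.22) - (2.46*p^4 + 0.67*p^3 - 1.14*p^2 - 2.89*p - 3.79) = -2.81*p^4 + 2.89*p^3 + 0.4*p^2 + 1.94*p + 0.57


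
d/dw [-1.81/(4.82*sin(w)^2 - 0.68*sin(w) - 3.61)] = (17.4484*sin(w) - 1.2308)*cos(w)/(-4.82*sin(w)^2 + 0.68*sin(w) + 3.61)^2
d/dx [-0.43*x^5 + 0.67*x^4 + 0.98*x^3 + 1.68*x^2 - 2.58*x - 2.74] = -2.15*x^4 + 2.68*x^3 + 2.94*x^2 + 3.36*x - 2.58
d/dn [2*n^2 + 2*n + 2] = 4*n + 2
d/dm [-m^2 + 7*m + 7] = 7 - 2*m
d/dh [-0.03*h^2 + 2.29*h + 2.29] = 2.29 - 0.06*h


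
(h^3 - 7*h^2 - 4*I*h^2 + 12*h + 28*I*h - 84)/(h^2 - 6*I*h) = h - 7 + 2*I - 14*I/h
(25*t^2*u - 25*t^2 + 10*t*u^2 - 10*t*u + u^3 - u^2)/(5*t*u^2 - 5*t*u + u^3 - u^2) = (5*t + u)/u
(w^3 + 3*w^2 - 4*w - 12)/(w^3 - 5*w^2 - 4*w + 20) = (w + 3)/(w - 5)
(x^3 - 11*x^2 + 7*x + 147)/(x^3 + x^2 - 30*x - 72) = (x^2 - 14*x + 49)/(x^2 - 2*x - 24)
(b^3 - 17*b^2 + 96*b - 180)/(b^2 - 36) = (b^2 - 11*b + 30)/(b + 6)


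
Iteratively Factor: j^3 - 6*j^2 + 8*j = (j - 2)*(j^2 - 4*j) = j*(j - 2)*(j - 4)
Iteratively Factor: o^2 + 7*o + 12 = (o + 3)*(o + 4)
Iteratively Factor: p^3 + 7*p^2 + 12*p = (p + 4)*(p^2 + 3*p) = (p + 3)*(p + 4)*(p)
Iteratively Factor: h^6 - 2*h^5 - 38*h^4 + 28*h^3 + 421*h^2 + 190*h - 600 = (h + 2)*(h^5 - 4*h^4 - 30*h^3 + 88*h^2 + 245*h - 300) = (h - 5)*(h + 2)*(h^4 + h^3 - 25*h^2 - 37*h + 60) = (h - 5)^2*(h + 2)*(h^3 + 6*h^2 + 5*h - 12) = (h - 5)^2*(h - 1)*(h + 2)*(h^2 + 7*h + 12) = (h - 5)^2*(h - 1)*(h + 2)*(h + 3)*(h + 4)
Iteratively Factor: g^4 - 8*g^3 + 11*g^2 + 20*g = (g - 5)*(g^3 - 3*g^2 - 4*g) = (g - 5)*(g + 1)*(g^2 - 4*g) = g*(g - 5)*(g + 1)*(g - 4)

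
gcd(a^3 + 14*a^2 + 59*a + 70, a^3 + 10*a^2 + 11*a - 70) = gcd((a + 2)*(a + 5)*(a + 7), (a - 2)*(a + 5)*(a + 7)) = a^2 + 12*a + 35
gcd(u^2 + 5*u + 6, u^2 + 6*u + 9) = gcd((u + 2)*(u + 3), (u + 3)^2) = u + 3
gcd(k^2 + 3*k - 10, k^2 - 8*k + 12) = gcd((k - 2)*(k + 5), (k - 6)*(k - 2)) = k - 2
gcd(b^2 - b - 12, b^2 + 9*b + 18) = b + 3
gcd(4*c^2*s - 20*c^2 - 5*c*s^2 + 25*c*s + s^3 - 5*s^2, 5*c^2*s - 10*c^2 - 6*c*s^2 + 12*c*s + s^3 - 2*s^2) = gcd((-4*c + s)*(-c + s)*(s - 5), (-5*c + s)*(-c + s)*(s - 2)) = -c + s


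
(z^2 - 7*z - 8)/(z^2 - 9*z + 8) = (z + 1)/(z - 1)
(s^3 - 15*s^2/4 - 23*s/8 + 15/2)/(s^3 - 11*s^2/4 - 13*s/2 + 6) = (8*s^2 + 2*s - 15)/(2*(4*s^2 + 5*s - 6))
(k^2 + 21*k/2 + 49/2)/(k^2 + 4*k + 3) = (2*k^2 + 21*k + 49)/(2*(k^2 + 4*k + 3))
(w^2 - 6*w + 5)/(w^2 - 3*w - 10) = (w - 1)/(w + 2)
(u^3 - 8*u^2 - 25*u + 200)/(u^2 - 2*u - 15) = (u^2 - 3*u - 40)/(u + 3)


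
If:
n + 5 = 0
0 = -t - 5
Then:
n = -5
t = -5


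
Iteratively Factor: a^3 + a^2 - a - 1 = (a - 1)*(a^2 + 2*a + 1) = (a - 1)*(a + 1)*(a + 1)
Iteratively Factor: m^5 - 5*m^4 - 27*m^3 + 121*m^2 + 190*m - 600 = (m + 3)*(m^4 - 8*m^3 - 3*m^2 + 130*m - 200) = (m + 3)*(m + 4)*(m^3 - 12*m^2 + 45*m - 50) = (m - 5)*(m + 3)*(m + 4)*(m^2 - 7*m + 10) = (m - 5)^2*(m + 3)*(m + 4)*(m - 2)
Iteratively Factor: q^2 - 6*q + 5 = (q - 1)*(q - 5)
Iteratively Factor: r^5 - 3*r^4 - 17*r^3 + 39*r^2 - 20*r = (r)*(r^4 - 3*r^3 - 17*r^2 + 39*r - 20) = r*(r - 5)*(r^3 + 2*r^2 - 7*r + 4) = r*(r - 5)*(r - 1)*(r^2 + 3*r - 4) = r*(r - 5)*(r - 1)*(r + 4)*(r - 1)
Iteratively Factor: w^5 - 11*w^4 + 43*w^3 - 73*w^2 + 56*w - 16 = (w - 4)*(w^4 - 7*w^3 + 15*w^2 - 13*w + 4) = (w - 4)*(w - 1)*(w^3 - 6*w^2 + 9*w - 4) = (w - 4)^2*(w - 1)*(w^2 - 2*w + 1) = (w - 4)^2*(w - 1)^2*(w - 1)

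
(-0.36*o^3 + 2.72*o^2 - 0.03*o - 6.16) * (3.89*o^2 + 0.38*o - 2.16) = -1.4004*o^5 + 10.444*o^4 + 1.6945*o^3 - 29.849*o^2 - 2.276*o + 13.3056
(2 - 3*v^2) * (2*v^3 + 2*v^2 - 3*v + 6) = -6*v^5 - 6*v^4 + 13*v^3 - 14*v^2 - 6*v + 12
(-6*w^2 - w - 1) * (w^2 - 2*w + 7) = -6*w^4 + 11*w^3 - 41*w^2 - 5*w - 7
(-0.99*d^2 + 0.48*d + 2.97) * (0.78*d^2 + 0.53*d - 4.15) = -0.7722*d^4 - 0.1503*d^3 + 6.6795*d^2 - 0.4179*d - 12.3255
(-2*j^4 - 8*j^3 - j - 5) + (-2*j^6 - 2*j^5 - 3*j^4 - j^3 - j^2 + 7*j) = -2*j^6 - 2*j^5 - 5*j^4 - 9*j^3 - j^2 + 6*j - 5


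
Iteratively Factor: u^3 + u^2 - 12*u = (u + 4)*(u^2 - 3*u) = u*(u + 4)*(u - 3)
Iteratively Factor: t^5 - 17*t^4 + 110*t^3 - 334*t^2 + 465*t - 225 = (t - 1)*(t^4 - 16*t^3 + 94*t^2 - 240*t + 225) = (t - 5)*(t - 1)*(t^3 - 11*t^2 + 39*t - 45) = (t - 5)*(t - 3)*(t - 1)*(t^2 - 8*t + 15) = (t - 5)^2*(t - 3)*(t - 1)*(t - 3)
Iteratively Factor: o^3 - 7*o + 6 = (o - 1)*(o^2 + o - 6) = (o - 1)*(o + 3)*(o - 2)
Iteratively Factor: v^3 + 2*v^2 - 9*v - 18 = (v + 2)*(v^2 - 9) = (v + 2)*(v + 3)*(v - 3)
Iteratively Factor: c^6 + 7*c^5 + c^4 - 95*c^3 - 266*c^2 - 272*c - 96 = (c + 1)*(c^5 + 6*c^4 - 5*c^3 - 90*c^2 - 176*c - 96) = (c - 4)*(c + 1)*(c^4 + 10*c^3 + 35*c^2 + 50*c + 24) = (c - 4)*(c + 1)*(c + 3)*(c^3 + 7*c^2 + 14*c + 8) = (c - 4)*(c + 1)*(c + 2)*(c + 3)*(c^2 + 5*c + 4) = (c - 4)*(c + 1)^2*(c + 2)*(c + 3)*(c + 4)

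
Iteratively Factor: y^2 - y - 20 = (y + 4)*(y - 5)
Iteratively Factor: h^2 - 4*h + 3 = (h - 1)*(h - 3)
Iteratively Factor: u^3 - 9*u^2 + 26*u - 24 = (u - 3)*(u^2 - 6*u + 8) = (u - 4)*(u - 3)*(u - 2)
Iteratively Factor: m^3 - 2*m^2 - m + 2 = (m + 1)*(m^2 - 3*m + 2) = (m - 1)*(m + 1)*(m - 2)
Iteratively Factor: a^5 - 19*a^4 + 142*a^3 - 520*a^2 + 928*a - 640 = (a - 4)*(a^4 - 15*a^3 + 82*a^2 - 192*a + 160) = (a - 4)^2*(a^3 - 11*a^2 + 38*a - 40) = (a - 4)^2*(a - 2)*(a^2 - 9*a + 20) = (a - 4)^3*(a - 2)*(a - 5)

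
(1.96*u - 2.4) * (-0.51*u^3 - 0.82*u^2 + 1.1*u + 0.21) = -0.9996*u^4 - 0.3832*u^3 + 4.124*u^2 - 2.2284*u - 0.504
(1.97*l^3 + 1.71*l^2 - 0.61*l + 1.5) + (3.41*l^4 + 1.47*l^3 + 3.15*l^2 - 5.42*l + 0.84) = 3.41*l^4 + 3.44*l^3 + 4.86*l^2 - 6.03*l + 2.34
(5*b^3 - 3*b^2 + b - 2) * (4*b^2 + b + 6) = 20*b^5 - 7*b^4 + 31*b^3 - 25*b^2 + 4*b - 12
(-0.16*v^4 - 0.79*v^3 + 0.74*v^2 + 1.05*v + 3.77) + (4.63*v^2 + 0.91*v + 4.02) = -0.16*v^4 - 0.79*v^3 + 5.37*v^2 + 1.96*v + 7.79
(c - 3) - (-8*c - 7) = 9*c + 4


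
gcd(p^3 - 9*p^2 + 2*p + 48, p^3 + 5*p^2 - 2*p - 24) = 1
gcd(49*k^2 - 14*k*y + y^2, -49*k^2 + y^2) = -7*k + y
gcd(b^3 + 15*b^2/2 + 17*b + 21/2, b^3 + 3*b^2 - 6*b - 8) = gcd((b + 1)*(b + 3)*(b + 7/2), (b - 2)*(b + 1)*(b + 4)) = b + 1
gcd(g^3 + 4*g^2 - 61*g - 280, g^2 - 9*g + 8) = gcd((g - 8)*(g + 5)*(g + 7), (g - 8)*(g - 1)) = g - 8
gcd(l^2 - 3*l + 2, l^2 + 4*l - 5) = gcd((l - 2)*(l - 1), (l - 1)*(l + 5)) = l - 1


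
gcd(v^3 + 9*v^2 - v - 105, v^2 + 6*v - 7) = v + 7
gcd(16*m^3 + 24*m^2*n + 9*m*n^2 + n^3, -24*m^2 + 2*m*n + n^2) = 1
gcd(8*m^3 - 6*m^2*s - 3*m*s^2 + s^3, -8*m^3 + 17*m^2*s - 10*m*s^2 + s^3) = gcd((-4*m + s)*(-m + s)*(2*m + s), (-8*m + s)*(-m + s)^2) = -m + s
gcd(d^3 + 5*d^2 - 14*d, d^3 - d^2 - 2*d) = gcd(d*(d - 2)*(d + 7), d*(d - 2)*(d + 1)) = d^2 - 2*d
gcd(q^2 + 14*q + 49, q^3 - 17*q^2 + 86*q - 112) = 1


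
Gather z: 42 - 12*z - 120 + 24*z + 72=12*z - 6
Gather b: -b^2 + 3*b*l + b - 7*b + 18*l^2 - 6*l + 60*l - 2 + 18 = -b^2 + b*(3*l - 6) + 18*l^2 + 54*l + 16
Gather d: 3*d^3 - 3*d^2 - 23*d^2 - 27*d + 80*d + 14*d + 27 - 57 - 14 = 3*d^3 - 26*d^2 + 67*d - 44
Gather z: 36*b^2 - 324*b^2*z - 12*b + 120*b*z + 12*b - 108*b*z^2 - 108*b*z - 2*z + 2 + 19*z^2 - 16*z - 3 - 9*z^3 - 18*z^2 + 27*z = 36*b^2 - 9*z^3 + z^2*(1 - 108*b) + z*(-324*b^2 + 12*b + 9) - 1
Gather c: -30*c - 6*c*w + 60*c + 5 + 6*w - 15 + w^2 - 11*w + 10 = c*(30 - 6*w) + w^2 - 5*w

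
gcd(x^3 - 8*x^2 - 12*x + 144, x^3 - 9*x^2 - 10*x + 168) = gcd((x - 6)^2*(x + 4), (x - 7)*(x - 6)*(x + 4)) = x^2 - 2*x - 24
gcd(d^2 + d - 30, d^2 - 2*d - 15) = d - 5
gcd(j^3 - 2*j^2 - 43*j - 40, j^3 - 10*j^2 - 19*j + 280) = j^2 - 3*j - 40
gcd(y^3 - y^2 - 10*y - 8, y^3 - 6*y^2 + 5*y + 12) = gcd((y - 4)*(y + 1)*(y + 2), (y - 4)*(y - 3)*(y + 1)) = y^2 - 3*y - 4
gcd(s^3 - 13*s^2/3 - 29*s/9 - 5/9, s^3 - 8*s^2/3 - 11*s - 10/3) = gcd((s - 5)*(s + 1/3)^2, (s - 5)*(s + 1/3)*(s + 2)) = s^2 - 14*s/3 - 5/3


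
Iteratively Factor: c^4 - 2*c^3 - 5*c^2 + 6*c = (c - 3)*(c^3 + c^2 - 2*c) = (c - 3)*(c + 2)*(c^2 - c) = c*(c - 3)*(c + 2)*(c - 1)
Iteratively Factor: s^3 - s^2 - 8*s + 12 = (s - 2)*(s^2 + s - 6) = (s - 2)^2*(s + 3)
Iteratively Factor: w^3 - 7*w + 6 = (w - 2)*(w^2 + 2*w - 3) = (w - 2)*(w - 1)*(w + 3)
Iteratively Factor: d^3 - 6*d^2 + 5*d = (d - 1)*(d^2 - 5*d) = (d - 5)*(d - 1)*(d)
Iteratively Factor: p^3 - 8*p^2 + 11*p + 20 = (p - 4)*(p^2 - 4*p - 5) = (p - 5)*(p - 4)*(p + 1)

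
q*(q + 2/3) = q^2 + 2*q/3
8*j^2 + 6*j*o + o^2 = (2*j + o)*(4*j + o)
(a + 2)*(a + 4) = a^2 + 6*a + 8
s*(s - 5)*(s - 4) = s^3 - 9*s^2 + 20*s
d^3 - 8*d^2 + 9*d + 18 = (d - 6)*(d - 3)*(d + 1)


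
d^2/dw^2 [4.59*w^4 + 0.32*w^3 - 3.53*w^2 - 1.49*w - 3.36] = 55.08*w^2 + 1.92*w - 7.06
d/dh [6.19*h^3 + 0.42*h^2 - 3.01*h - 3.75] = 18.57*h^2 + 0.84*h - 3.01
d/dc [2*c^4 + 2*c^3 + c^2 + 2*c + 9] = 8*c^3 + 6*c^2 + 2*c + 2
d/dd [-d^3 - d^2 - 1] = d*(-3*d - 2)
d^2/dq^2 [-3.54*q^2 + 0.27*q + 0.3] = -7.08000000000000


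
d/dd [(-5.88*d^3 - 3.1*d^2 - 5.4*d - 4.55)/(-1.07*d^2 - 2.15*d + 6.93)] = (6.2916*d^4 + 25.284*d^3 - 121.3582*d^2 - 52.703*d - 47.2045)/(1.1449*d^4 + 4.601*d^3 - 10.2077*d^2 - 29.799*d + 48.0249)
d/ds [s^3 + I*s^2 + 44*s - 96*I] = 3*s^2 + 2*I*s + 44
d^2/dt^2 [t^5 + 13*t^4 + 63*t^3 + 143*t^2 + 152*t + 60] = 20*t^3 + 156*t^2 + 378*t + 286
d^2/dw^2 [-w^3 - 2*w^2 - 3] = -6*w - 4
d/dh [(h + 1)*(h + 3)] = 2*h + 4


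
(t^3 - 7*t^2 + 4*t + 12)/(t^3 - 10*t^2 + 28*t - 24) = (t + 1)/(t - 2)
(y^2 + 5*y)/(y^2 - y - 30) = y/(y - 6)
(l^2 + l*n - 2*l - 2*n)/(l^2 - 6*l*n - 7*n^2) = (l - 2)/(l - 7*n)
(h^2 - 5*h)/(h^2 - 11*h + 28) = h*(h - 5)/(h^2 - 11*h + 28)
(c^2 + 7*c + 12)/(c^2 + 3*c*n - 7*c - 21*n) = (c^2 + 7*c + 12)/(c^2 + 3*c*n - 7*c - 21*n)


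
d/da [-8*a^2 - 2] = -16*a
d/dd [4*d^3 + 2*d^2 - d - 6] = 12*d^2 + 4*d - 1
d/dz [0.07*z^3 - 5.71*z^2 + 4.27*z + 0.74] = 0.21*z^2 - 11.42*z + 4.27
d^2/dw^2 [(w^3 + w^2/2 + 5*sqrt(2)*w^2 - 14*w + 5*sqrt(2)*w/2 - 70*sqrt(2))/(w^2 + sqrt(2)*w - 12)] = 4*(-5*w^3 + sqrt(2)*w^3 - 33*sqrt(2)*w^2 + 9*w^2 - 246*w + 45*sqrt(2)*w - 214*sqrt(2) + 66)/(w^6 + 3*sqrt(2)*w^5 - 30*w^4 - 70*sqrt(2)*w^3 + 360*w^2 + 432*sqrt(2)*w - 1728)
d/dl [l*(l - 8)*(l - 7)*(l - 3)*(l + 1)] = 5*l^4 - 68*l^3 + 249*l^2 - 134*l - 168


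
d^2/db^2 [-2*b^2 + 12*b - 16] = -4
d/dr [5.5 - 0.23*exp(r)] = -0.23*exp(r)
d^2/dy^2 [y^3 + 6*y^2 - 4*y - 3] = 6*y + 12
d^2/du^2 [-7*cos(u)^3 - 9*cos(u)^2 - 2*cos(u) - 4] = 29*cos(u)/4 + 18*cos(2*u) + 63*cos(3*u)/4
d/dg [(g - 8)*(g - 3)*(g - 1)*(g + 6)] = 4*g^3 - 18*g^2 - 74*g + 186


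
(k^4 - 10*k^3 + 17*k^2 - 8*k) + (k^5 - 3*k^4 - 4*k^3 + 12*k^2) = k^5 - 2*k^4 - 14*k^3 + 29*k^2 - 8*k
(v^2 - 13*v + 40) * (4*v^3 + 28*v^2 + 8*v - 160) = 4*v^5 - 24*v^4 - 196*v^3 + 856*v^2 + 2400*v - 6400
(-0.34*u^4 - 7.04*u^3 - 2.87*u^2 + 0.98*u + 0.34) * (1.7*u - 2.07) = -0.578*u^5 - 11.2642*u^4 + 9.6938*u^3 + 7.6069*u^2 - 1.4506*u - 0.7038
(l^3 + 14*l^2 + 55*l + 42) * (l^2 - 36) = l^5 + 14*l^4 + 19*l^3 - 462*l^2 - 1980*l - 1512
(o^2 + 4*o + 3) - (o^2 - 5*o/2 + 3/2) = 13*o/2 + 3/2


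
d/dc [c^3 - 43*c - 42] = 3*c^2 - 43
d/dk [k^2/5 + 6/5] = 2*k/5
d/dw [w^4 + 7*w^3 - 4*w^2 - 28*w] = 4*w^3 + 21*w^2 - 8*w - 28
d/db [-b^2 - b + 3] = -2*b - 1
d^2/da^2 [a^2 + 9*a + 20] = 2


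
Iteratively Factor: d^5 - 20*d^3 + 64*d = (d - 4)*(d^4 + 4*d^3 - 4*d^2 - 16*d) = (d - 4)*(d - 2)*(d^3 + 6*d^2 + 8*d) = d*(d - 4)*(d - 2)*(d^2 + 6*d + 8) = d*(d - 4)*(d - 2)*(d + 2)*(d + 4)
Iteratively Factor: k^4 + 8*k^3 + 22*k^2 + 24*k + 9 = (k + 3)*(k^3 + 5*k^2 + 7*k + 3) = (k + 1)*(k + 3)*(k^2 + 4*k + 3) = (k + 1)*(k + 3)^2*(k + 1)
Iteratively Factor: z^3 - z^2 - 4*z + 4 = (z - 1)*(z^2 - 4) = (z - 1)*(z + 2)*(z - 2)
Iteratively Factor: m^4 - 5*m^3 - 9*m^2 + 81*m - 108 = (m - 3)*(m^3 - 2*m^2 - 15*m + 36) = (m - 3)*(m + 4)*(m^2 - 6*m + 9) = (m - 3)^2*(m + 4)*(m - 3)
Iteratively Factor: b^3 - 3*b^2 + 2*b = (b - 1)*(b^2 - 2*b) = (b - 2)*(b - 1)*(b)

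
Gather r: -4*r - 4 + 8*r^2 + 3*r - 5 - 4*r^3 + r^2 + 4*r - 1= -4*r^3 + 9*r^2 + 3*r - 10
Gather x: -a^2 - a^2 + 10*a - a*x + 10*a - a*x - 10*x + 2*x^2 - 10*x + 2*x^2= -2*a^2 + 20*a + 4*x^2 + x*(-2*a - 20)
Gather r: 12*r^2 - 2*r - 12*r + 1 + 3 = 12*r^2 - 14*r + 4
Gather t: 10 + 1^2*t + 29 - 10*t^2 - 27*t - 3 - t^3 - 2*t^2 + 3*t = -t^3 - 12*t^2 - 23*t + 36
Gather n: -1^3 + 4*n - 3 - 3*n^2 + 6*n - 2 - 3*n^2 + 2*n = -6*n^2 + 12*n - 6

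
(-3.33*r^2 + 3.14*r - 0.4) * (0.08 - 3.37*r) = 11.2221*r^3 - 10.8482*r^2 + 1.5992*r - 0.032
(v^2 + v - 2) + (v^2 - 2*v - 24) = 2*v^2 - v - 26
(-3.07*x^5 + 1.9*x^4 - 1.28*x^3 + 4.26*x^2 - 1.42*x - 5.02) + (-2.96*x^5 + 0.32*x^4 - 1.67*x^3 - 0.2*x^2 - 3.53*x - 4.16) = -6.03*x^5 + 2.22*x^4 - 2.95*x^3 + 4.06*x^2 - 4.95*x - 9.18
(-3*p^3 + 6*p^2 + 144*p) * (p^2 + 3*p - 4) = -3*p^5 - 3*p^4 + 174*p^3 + 408*p^2 - 576*p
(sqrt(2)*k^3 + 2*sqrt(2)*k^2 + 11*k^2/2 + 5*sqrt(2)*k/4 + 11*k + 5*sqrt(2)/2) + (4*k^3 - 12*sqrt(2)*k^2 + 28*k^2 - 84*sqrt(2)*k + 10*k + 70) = sqrt(2)*k^3 + 4*k^3 - 10*sqrt(2)*k^2 + 67*k^2/2 - 331*sqrt(2)*k/4 + 21*k + 5*sqrt(2)/2 + 70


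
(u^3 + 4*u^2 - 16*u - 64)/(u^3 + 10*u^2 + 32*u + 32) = (u - 4)/(u + 2)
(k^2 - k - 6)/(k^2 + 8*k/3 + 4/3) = 3*(k - 3)/(3*k + 2)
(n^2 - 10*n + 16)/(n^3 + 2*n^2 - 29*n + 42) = (n - 8)/(n^2 + 4*n - 21)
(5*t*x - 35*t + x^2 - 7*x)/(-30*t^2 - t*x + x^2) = (x - 7)/(-6*t + x)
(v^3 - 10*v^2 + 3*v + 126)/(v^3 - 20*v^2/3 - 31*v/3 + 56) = 3*(v - 6)/(3*v - 8)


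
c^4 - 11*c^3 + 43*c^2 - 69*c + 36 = (c - 4)*(c - 3)^2*(c - 1)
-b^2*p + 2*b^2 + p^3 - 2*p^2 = (-b + p)*(b + p)*(p - 2)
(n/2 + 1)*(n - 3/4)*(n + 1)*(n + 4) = n^4/2 + 25*n^3/8 + 35*n^2/8 - 5*n/4 - 3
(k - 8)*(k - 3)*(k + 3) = k^3 - 8*k^2 - 9*k + 72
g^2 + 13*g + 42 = (g + 6)*(g + 7)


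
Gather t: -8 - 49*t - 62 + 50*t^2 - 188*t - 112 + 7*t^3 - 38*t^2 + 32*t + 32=7*t^3 + 12*t^2 - 205*t - 150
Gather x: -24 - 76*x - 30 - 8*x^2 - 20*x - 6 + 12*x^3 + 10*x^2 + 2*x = 12*x^3 + 2*x^2 - 94*x - 60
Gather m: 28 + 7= 35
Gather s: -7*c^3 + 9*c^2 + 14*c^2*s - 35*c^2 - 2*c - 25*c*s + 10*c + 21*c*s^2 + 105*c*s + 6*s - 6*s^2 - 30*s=-7*c^3 - 26*c^2 + 8*c + s^2*(21*c - 6) + s*(14*c^2 + 80*c - 24)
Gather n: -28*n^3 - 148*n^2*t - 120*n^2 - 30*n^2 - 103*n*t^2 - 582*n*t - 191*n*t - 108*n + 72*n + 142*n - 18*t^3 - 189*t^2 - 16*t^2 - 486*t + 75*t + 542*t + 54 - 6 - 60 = -28*n^3 + n^2*(-148*t - 150) + n*(-103*t^2 - 773*t + 106) - 18*t^3 - 205*t^2 + 131*t - 12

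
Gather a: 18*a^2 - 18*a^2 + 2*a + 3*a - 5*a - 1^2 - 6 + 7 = 0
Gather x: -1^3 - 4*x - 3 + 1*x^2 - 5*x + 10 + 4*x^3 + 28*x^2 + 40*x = 4*x^3 + 29*x^2 + 31*x + 6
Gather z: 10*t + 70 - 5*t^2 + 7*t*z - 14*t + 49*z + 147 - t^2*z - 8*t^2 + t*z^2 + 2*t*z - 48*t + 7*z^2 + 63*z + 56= -13*t^2 - 52*t + z^2*(t + 7) + z*(-t^2 + 9*t + 112) + 273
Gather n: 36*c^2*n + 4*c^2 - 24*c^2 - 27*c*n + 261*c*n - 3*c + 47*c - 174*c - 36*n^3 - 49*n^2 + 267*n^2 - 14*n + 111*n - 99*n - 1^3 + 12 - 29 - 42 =-20*c^2 - 130*c - 36*n^3 + 218*n^2 + n*(36*c^2 + 234*c - 2) - 60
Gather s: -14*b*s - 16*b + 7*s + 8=-16*b + s*(7 - 14*b) + 8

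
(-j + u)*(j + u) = -j^2 + u^2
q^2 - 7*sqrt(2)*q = q*(q - 7*sqrt(2))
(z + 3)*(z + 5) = z^2 + 8*z + 15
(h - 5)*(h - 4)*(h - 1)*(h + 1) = h^4 - 9*h^3 + 19*h^2 + 9*h - 20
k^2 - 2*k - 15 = (k - 5)*(k + 3)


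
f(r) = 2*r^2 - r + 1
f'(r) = 4*r - 1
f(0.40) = 0.92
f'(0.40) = 0.60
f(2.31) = 9.36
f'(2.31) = 8.24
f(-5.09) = 57.91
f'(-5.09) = -21.36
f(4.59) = 38.55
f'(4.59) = 17.36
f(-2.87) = 20.34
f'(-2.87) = -12.48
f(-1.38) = 6.19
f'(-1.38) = -6.52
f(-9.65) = 196.90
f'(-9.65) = -39.60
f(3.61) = 23.45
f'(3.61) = 13.44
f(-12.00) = 301.00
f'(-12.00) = -49.00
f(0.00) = 1.00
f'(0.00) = -1.00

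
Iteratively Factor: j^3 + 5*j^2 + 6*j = (j + 2)*(j^2 + 3*j) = j*(j + 2)*(j + 3)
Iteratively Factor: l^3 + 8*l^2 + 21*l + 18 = (l + 3)*(l^2 + 5*l + 6) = (l + 3)^2*(l + 2)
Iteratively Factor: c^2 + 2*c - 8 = (c + 4)*(c - 2)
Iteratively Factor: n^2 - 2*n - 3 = (n - 3)*(n + 1)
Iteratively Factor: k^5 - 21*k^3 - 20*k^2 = (k + 4)*(k^4 - 4*k^3 - 5*k^2) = k*(k + 4)*(k^3 - 4*k^2 - 5*k) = k*(k - 5)*(k + 4)*(k^2 + k) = k^2*(k - 5)*(k + 4)*(k + 1)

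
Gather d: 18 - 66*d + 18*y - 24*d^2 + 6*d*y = -24*d^2 + d*(6*y - 66) + 18*y + 18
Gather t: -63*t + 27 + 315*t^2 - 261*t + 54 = 315*t^2 - 324*t + 81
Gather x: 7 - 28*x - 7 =-28*x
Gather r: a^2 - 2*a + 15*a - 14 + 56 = a^2 + 13*a + 42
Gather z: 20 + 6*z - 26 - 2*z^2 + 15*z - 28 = -2*z^2 + 21*z - 34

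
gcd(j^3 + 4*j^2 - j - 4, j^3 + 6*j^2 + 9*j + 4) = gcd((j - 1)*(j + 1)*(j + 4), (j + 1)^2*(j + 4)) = j^2 + 5*j + 4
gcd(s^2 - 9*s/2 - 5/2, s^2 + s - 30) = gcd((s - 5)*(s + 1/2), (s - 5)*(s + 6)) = s - 5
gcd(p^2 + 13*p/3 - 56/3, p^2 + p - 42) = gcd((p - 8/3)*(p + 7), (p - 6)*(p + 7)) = p + 7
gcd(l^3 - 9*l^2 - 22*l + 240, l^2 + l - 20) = l + 5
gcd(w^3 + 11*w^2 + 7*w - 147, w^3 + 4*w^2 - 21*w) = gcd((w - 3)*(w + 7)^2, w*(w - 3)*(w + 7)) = w^2 + 4*w - 21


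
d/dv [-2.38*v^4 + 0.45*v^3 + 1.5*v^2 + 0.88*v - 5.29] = -9.52*v^3 + 1.35*v^2 + 3.0*v + 0.88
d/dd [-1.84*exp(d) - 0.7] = -1.84*exp(d)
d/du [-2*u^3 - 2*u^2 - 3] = 2*u*(-3*u - 2)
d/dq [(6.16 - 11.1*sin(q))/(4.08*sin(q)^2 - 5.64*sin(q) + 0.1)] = (45.288*sin(q)^2 - 50.2656*sin(q) + 33.6324)*cos(q)/(16.6464*sin(q)^4 - 46.0224*sin(q)^3 + 32.6256*sin(q)^2 - 1.128*sin(q) + 0.01)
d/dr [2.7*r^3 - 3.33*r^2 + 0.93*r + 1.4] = 8.1*r^2 - 6.66*r + 0.93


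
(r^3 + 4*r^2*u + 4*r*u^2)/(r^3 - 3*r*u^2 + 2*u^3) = r*(r + 2*u)/(r^2 - 2*r*u + u^2)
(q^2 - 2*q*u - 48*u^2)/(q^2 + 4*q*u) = (q^2 - 2*q*u - 48*u^2)/(q*(q + 4*u))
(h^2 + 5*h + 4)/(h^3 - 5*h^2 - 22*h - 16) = (h + 4)/(h^2 - 6*h - 16)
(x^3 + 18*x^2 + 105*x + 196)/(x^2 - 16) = (x^2 + 14*x + 49)/(x - 4)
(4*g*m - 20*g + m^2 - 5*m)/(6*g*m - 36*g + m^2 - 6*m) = (4*g*m - 20*g + m^2 - 5*m)/(6*g*m - 36*g + m^2 - 6*m)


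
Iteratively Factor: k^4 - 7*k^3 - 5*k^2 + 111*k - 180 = (k - 5)*(k^3 - 2*k^2 - 15*k + 36) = (k - 5)*(k - 3)*(k^2 + k - 12) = (k - 5)*(k - 3)^2*(k + 4)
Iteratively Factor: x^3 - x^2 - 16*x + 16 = (x - 1)*(x^2 - 16) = (x - 4)*(x - 1)*(x + 4)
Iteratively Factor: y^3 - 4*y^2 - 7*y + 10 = (y - 5)*(y^2 + y - 2) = (y - 5)*(y - 1)*(y + 2)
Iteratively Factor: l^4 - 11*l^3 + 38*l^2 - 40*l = (l - 4)*(l^3 - 7*l^2 + 10*l) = (l - 5)*(l - 4)*(l^2 - 2*l) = l*(l - 5)*(l - 4)*(l - 2)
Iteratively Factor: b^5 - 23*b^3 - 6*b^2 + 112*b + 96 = (b + 1)*(b^4 - b^3 - 22*b^2 + 16*b + 96) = (b + 1)*(b + 2)*(b^3 - 3*b^2 - 16*b + 48) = (b + 1)*(b + 2)*(b + 4)*(b^2 - 7*b + 12) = (b - 4)*(b + 1)*(b + 2)*(b + 4)*(b - 3)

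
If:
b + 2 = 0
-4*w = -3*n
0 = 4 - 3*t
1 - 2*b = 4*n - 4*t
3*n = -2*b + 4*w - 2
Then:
No Solution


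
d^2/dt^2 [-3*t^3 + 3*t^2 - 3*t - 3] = 6 - 18*t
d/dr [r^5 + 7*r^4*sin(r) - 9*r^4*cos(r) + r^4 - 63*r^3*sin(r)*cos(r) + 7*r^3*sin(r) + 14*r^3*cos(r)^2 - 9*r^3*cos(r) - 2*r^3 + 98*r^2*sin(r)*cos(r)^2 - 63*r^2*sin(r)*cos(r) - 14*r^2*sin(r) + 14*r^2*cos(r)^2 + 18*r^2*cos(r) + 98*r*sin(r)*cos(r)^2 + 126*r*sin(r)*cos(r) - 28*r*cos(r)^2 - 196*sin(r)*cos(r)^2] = 9*r^4*sin(r) + 7*r^4*cos(r) + 5*r^4 + 37*r^3*sin(r) - 14*r^3*sin(2*r) - 29*r^3*cos(r) - 63*r^3*cos(2*r) + 4*r^3 + 3*r^2*sin(r) - 217*r^2*sin(2*r)/2 - 33*r^2*cos(r)/2 - 42*r^2*cos(2*r) + 147*r^2*cos(3*r)/2 + 15*r^2 + 21*r*sin(r) - 35*r*sin(2*r) + 49*r*sin(3*r) + 121*r*cos(r)/2 + 140*r*cos(2*r) + 147*r*cos(3*r)/2 + 14*r + 49*sin(r)/2 + 63*sin(2*r) + 49*sin(3*r)/2 - 49*cos(r) - 14*cos(2*r) - 147*cos(3*r) - 14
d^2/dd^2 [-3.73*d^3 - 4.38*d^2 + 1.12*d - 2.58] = -22.38*d - 8.76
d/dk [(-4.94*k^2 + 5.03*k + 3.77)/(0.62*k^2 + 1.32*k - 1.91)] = (-9.6394*k^2 + 14.196*k - 14.5837)/(0.3844*k^4 + 1.6368*k^3 - 0.626*k^2 - 5.0424*k + 3.6481)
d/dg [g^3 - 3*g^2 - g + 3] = 3*g^2 - 6*g - 1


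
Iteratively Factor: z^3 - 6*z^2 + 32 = (z - 4)*(z^2 - 2*z - 8) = (z - 4)^2*(z + 2)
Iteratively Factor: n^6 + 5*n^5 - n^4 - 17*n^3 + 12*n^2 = (n - 1)*(n^5 + 6*n^4 + 5*n^3 - 12*n^2) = (n - 1)*(n + 3)*(n^4 + 3*n^3 - 4*n^2) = (n - 1)*(n + 3)*(n + 4)*(n^3 - n^2) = (n - 1)^2*(n + 3)*(n + 4)*(n^2) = n*(n - 1)^2*(n + 3)*(n + 4)*(n)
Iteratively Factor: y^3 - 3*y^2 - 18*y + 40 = (y - 5)*(y^2 + 2*y - 8) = (y - 5)*(y + 4)*(y - 2)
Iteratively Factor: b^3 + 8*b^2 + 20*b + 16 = (b + 2)*(b^2 + 6*b + 8) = (b + 2)^2*(b + 4)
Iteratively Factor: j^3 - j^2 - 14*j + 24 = (j + 4)*(j^2 - 5*j + 6) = (j - 3)*(j + 4)*(j - 2)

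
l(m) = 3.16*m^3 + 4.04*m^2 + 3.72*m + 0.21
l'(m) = 9.48*m^2 + 8.08*m + 3.72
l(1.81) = 38.92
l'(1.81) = 49.40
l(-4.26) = -186.62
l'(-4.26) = 141.34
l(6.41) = 1022.32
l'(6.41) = 445.03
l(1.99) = 48.51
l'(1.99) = 57.34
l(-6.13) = -598.68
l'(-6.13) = 310.42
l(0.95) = 10.10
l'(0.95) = 19.95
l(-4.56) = -232.37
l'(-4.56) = 164.00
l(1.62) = 30.27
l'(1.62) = 41.69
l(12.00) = 6087.09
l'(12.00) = 1465.80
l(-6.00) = -559.23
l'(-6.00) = 296.52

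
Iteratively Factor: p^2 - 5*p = (p)*(p - 5)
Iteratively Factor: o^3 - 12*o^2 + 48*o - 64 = (o - 4)*(o^2 - 8*o + 16) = (o - 4)^2*(o - 4)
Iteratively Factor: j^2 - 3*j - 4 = (j + 1)*(j - 4)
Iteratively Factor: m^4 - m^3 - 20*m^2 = (m)*(m^3 - m^2 - 20*m) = m*(m + 4)*(m^2 - 5*m) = m^2*(m + 4)*(m - 5)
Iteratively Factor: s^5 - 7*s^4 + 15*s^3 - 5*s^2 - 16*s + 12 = (s - 1)*(s^4 - 6*s^3 + 9*s^2 + 4*s - 12) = (s - 1)*(s + 1)*(s^3 - 7*s^2 + 16*s - 12) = (s - 2)*(s - 1)*(s + 1)*(s^2 - 5*s + 6) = (s - 3)*(s - 2)*(s - 1)*(s + 1)*(s - 2)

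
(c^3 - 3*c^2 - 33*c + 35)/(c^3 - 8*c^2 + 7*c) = (c + 5)/c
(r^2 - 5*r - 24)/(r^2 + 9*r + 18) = (r - 8)/(r + 6)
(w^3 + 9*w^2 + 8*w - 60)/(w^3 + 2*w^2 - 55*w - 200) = (w^2 + 4*w - 12)/(w^2 - 3*w - 40)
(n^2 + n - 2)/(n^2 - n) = (n + 2)/n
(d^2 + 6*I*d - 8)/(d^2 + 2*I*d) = (d + 4*I)/d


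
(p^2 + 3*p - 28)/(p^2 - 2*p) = (p^2 + 3*p - 28)/(p*(p - 2))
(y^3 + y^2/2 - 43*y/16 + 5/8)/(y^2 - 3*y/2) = (16*y^3 + 8*y^2 - 43*y + 10)/(8*y*(2*y - 3))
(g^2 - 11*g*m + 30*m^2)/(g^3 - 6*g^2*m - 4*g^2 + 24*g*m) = (g - 5*m)/(g*(g - 4))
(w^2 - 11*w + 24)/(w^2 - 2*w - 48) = (w - 3)/(w + 6)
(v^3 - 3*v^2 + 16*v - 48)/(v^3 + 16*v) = (v - 3)/v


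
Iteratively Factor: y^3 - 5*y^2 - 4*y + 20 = (y - 5)*(y^2 - 4) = (y - 5)*(y + 2)*(y - 2)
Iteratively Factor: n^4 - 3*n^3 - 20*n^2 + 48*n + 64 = (n + 4)*(n^3 - 7*n^2 + 8*n + 16) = (n - 4)*(n + 4)*(n^2 - 3*n - 4) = (n - 4)^2*(n + 4)*(n + 1)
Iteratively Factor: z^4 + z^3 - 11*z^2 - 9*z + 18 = (z - 3)*(z^3 + 4*z^2 + z - 6) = (z - 3)*(z + 2)*(z^2 + 2*z - 3) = (z - 3)*(z + 2)*(z + 3)*(z - 1)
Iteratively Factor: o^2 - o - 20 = (o - 5)*(o + 4)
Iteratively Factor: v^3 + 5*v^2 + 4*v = (v + 1)*(v^2 + 4*v) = (v + 1)*(v + 4)*(v)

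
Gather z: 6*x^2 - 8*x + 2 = 6*x^2 - 8*x + 2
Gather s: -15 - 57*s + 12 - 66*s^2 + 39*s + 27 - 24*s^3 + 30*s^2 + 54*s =-24*s^3 - 36*s^2 + 36*s + 24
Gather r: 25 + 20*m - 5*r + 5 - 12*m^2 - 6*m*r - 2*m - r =-12*m^2 + 18*m + r*(-6*m - 6) + 30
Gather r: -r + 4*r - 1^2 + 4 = 3*r + 3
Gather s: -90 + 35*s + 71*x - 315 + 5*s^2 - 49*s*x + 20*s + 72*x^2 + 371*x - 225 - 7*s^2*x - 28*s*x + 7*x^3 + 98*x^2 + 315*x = s^2*(5 - 7*x) + s*(55 - 77*x) + 7*x^3 + 170*x^2 + 757*x - 630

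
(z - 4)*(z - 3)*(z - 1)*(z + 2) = z^4 - 6*z^3 + 3*z^2 + 26*z - 24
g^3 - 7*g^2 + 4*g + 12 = (g - 6)*(g - 2)*(g + 1)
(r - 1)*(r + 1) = r^2 - 1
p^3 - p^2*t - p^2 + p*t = p*(p - 1)*(p - t)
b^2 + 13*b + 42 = (b + 6)*(b + 7)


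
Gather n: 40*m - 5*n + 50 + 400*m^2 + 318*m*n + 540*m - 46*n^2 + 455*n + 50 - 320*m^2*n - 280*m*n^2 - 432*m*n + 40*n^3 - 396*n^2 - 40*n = 400*m^2 + 580*m + 40*n^3 + n^2*(-280*m - 442) + n*(-320*m^2 - 114*m + 410) + 100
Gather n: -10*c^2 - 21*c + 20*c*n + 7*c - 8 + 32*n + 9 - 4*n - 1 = -10*c^2 - 14*c + n*(20*c + 28)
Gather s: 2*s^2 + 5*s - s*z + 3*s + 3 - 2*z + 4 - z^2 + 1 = 2*s^2 + s*(8 - z) - z^2 - 2*z + 8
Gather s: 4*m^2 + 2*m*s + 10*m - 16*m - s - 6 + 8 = 4*m^2 - 6*m + s*(2*m - 1) + 2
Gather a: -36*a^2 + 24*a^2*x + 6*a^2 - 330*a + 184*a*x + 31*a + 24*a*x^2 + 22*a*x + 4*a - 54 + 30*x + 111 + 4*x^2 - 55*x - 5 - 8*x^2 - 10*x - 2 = a^2*(24*x - 30) + a*(24*x^2 + 206*x - 295) - 4*x^2 - 35*x + 50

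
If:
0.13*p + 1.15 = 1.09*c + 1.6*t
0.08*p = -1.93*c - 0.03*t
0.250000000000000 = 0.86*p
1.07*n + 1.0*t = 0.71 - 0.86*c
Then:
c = -0.02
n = -0.03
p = 0.29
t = 0.76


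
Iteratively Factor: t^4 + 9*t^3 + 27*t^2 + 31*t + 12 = (t + 3)*(t^3 + 6*t^2 + 9*t + 4) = (t + 1)*(t + 3)*(t^2 + 5*t + 4) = (t + 1)*(t + 3)*(t + 4)*(t + 1)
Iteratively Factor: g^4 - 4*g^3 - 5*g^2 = (g + 1)*(g^3 - 5*g^2) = g*(g + 1)*(g^2 - 5*g) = g^2*(g + 1)*(g - 5)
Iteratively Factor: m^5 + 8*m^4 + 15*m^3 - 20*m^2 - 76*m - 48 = (m - 2)*(m^4 + 10*m^3 + 35*m^2 + 50*m + 24) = (m - 2)*(m + 4)*(m^3 + 6*m^2 + 11*m + 6) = (m - 2)*(m + 1)*(m + 4)*(m^2 + 5*m + 6) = (m - 2)*(m + 1)*(m + 3)*(m + 4)*(m + 2)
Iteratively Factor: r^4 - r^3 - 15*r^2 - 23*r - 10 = (r - 5)*(r^3 + 4*r^2 + 5*r + 2) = (r - 5)*(r + 1)*(r^2 + 3*r + 2) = (r - 5)*(r + 1)*(r + 2)*(r + 1)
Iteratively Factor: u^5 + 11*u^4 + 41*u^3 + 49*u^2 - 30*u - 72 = (u + 3)*(u^4 + 8*u^3 + 17*u^2 - 2*u - 24) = (u - 1)*(u + 3)*(u^3 + 9*u^2 + 26*u + 24) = (u - 1)*(u + 3)*(u + 4)*(u^2 + 5*u + 6) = (u - 1)*(u + 3)^2*(u + 4)*(u + 2)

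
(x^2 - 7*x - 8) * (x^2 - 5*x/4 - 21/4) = x^4 - 33*x^3/4 - 9*x^2/2 + 187*x/4 + 42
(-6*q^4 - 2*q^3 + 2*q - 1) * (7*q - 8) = -42*q^5 + 34*q^4 + 16*q^3 + 14*q^2 - 23*q + 8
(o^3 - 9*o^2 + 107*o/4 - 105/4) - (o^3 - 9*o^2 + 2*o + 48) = 99*o/4 - 297/4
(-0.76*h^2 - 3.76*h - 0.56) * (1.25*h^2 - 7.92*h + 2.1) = -0.95*h^4 + 1.3192*h^3 + 27.4832*h^2 - 3.4608*h - 1.176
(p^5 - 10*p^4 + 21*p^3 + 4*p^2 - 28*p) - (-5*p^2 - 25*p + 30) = p^5 - 10*p^4 + 21*p^3 + 9*p^2 - 3*p - 30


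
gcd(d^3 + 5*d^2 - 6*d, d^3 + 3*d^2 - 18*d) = d^2 + 6*d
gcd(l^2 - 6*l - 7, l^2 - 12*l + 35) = l - 7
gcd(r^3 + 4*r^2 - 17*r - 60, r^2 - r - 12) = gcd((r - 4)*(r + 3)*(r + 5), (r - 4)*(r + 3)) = r^2 - r - 12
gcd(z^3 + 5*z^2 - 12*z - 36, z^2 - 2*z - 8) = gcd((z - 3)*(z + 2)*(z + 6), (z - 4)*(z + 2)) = z + 2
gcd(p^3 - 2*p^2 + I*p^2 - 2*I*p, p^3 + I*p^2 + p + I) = p + I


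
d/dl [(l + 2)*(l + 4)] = 2*l + 6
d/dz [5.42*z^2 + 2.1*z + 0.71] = 10.84*z + 2.1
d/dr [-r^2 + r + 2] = 1 - 2*r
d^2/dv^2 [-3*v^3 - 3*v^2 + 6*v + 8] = -18*v - 6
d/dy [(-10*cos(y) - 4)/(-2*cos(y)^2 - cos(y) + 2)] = 2*(-10*sin(y)^2 + 8*cos(y) + 22)*sin(y)/(cos(y) + cos(2*y) - 1)^2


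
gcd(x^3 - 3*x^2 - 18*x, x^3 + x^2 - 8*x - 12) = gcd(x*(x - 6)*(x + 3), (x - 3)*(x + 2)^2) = 1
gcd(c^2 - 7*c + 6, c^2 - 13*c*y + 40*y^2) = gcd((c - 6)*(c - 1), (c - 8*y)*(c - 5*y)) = 1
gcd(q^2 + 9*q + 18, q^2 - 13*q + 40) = 1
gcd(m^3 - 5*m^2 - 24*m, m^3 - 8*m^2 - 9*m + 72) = m^2 - 5*m - 24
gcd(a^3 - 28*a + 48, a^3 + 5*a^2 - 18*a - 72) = a^2 + 2*a - 24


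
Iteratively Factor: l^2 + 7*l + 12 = (l + 4)*(l + 3)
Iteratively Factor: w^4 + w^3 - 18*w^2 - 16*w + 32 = (w - 1)*(w^3 + 2*w^2 - 16*w - 32) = (w - 4)*(w - 1)*(w^2 + 6*w + 8) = (w - 4)*(w - 1)*(w + 2)*(w + 4)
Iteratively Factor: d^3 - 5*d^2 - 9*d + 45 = (d + 3)*(d^2 - 8*d + 15) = (d - 5)*(d + 3)*(d - 3)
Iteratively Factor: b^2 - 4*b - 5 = (b + 1)*(b - 5)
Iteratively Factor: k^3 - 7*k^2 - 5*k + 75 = (k - 5)*(k^2 - 2*k - 15) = (k - 5)^2*(k + 3)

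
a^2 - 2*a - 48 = (a - 8)*(a + 6)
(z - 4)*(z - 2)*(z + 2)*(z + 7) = z^4 + 3*z^3 - 32*z^2 - 12*z + 112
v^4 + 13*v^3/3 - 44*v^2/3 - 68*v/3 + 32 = (v - 8/3)*(v - 1)*(v + 2)*(v + 6)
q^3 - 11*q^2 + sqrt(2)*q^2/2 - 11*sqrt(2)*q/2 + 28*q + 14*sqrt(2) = (q - 7)*(q - 4)*(q + sqrt(2)/2)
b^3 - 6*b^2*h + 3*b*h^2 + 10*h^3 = (b - 5*h)*(b - 2*h)*(b + h)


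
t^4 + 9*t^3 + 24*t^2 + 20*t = t*(t + 2)^2*(t + 5)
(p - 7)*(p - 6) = p^2 - 13*p + 42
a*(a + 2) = a^2 + 2*a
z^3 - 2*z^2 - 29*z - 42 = (z - 7)*(z + 2)*(z + 3)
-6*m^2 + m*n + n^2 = (-2*m + n)*(3*m + n)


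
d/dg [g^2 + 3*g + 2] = 2*g + 3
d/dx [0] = 0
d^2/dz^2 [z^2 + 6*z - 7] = 2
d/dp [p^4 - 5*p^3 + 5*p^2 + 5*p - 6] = 4*p^3 - 15*p^2 + 10*p + 5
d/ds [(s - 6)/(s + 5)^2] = (17 - s)/(s + 5)^3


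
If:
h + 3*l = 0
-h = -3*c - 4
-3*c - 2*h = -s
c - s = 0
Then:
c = -1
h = 1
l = -1/3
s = -1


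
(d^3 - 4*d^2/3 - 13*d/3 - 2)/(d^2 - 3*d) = d + 5/3 + 2/(3*d)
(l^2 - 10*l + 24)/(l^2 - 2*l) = (l^2 - 10*l + 24)/(l*(l - 2))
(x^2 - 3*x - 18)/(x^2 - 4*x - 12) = (x + 3)/(x + 2)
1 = 1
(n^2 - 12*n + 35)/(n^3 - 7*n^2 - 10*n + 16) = (n^2 - 12*n + 35)/(n^3 - 7*n^2 - 10*n + 16)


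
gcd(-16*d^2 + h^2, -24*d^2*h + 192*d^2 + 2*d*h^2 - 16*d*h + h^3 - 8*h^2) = 4*d - h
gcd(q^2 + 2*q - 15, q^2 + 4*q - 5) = q + 5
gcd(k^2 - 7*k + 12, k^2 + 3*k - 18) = k - 3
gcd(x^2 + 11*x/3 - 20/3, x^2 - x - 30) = x + 5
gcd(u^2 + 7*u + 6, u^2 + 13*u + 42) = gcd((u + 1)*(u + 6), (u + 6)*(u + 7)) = u + 6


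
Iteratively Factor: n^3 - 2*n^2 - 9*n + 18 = (n + 3)*(n^2 - 5*n + 6) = (n - 3)*(n + 3)*(n - 2)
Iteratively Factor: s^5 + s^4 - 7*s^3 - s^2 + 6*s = (s + 1)*(s^4 - 7*s^2 + 6*s) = (s + 1)*(s + 3)*(s^3 - 3*s^2 + 2*s) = s*(s + 1)*(s + 3)*(s^2 - 3*s + 2) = s*(s - 1)*(s + 1)*(s + 3)*(s - 2)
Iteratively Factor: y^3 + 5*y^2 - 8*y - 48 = (y + 4)*(y^2 + y - 12) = (y - 3)*(y + 4)*(y + 4)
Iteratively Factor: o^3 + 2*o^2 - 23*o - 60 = (o + 3)*(o^2 - o - 20) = (o + 3)*(o + 4)*(o - 5)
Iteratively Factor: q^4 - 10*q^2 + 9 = (q - 1)*(q^3 + q^2 - 9*q - 9) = (q - 1)*(q + 1)*(q^2 - 9) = (q - 3)*(q - 1)*(q + 1)*(q + 3)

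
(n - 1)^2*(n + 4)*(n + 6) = n^4 + 8*n^3 + 5*n^2 - 38*n + 24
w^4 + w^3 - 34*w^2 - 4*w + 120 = (w - 5)*(w - 2)*(w + 2)*(w + 6)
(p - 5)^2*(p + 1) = p^3 - 9*p^2 + 15*p + 25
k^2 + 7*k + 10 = (k + 2)*(k + 5)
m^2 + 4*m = m*(m + 4)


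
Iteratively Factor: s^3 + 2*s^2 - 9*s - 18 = (s - 3)*(s^2 + 5*s + 6) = (s - 3)*(s + 3)*(s + 2)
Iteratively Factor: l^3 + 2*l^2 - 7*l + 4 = (l - 1)*(l^2 + 3*l - 4) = (l - 1)*(l + 4)*(l - 1)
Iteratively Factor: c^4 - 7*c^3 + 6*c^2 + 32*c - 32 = (c + 2)*(c^3 - 9*c^2 + 24*c - 16) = (c - 1)*(c + 2)*(c^2 - 8*c + 16) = (c - 4)*(c - 1)*(c + 2)*(c - 4)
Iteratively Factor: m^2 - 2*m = (m)*(m - 2)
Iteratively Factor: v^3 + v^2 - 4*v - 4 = (v + 2)*(v^2 - v - 2) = (v + 1)*(v + 2)*(v - 2)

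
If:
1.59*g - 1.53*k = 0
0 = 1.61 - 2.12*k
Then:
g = 0.73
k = 0.76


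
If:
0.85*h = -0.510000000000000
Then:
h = -0.60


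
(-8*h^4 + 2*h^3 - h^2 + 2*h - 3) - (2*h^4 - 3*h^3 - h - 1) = -10*h^4 + 5*h^3 - h^2 + 3*h - 2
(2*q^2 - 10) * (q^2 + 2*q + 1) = 2*q^4 + 4*q^3 - 8*q^2 - 20*q - 10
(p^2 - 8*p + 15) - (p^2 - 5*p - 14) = 29 - 3*p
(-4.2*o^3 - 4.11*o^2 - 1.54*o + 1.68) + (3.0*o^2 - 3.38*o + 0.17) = -4.2*o^3 - 1.11*o^2 - 4.92*o + 1.85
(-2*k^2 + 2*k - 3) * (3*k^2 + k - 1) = -6*k^4 + 4*k^3 - 5*k^2 - 5*k + 3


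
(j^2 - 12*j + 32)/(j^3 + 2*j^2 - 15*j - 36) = (j - 8)/(j^2 + 6*j + 9)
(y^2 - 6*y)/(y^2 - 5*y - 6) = y/(y + 1)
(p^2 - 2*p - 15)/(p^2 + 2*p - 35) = (p + 3)/(p + 7)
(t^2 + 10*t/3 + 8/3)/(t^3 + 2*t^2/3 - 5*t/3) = (3*t^2 + 10*t + 8)/(t*(3*t^2 + 2*t - 5))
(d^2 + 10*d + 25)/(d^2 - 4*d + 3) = (d^2 + 10*d + 25)/(d^2 - 4*d + 3)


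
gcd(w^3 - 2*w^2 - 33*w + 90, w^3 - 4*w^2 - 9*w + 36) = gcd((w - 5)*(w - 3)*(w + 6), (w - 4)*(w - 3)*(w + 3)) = w - 3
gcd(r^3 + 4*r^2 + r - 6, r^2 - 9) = r + 3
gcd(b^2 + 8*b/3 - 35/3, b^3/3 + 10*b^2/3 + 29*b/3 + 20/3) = b + 5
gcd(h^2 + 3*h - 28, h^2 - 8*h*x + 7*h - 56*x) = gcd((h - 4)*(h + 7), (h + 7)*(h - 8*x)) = h + 7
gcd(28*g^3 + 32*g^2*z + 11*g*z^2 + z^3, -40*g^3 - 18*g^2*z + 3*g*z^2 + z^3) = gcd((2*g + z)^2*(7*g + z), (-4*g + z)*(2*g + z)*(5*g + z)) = 2*g + z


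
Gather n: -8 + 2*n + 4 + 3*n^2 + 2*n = 3*n^2 + 4*n - 4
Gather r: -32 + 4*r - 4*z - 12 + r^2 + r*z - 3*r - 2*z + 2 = r^2 + r*(z + 1) - 6*z - 42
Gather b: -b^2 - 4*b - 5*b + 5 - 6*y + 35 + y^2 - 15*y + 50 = -b^2 - 9*b + y^2 - 21*y + 90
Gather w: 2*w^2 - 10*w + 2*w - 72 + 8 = 2*w^2 - 8*w - 64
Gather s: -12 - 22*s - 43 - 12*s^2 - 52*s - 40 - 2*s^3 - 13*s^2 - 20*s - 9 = -2*s^3 - 25*s^2 - 94*s - 104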